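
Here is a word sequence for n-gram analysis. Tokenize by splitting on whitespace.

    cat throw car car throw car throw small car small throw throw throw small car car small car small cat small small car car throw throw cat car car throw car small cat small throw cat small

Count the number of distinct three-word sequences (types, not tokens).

27

37 tokens → 35 trigram windows in total.
Repeated trigrams (each contributes count−1 duplicates):
  car car throw: 3
  car small cat: 2
  car throw car: 2
  small car car: 2
  small car small: 2
  small cat small: 2
  throw small car: 2
8 duplicate windows → 35 − 8 = 27 distinct.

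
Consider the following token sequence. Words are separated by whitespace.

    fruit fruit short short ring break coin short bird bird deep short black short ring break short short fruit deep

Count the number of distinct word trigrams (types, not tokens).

20 tokens → 18 trigram windows in total.
Repeated trigrams (each contributes count−1 duplicates):
  short ring break: 2
1 duplicate windows → 18 − 1 = 17 distinct.

17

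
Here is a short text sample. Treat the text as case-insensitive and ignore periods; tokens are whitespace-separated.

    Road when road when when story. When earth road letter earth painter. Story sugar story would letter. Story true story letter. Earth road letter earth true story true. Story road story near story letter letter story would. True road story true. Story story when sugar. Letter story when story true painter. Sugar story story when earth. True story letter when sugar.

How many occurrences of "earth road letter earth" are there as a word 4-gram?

2

Scanning the 58 overlapping 4-gram windows for "earth road letter earth":
  position 8–11: earth road letter earth
  position 22–25: earth road letter earth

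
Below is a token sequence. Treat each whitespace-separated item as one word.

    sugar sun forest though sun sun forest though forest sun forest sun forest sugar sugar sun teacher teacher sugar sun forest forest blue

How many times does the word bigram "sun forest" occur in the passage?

5

Scanning the 22 overlapping bigram windows for "sun forest":
  position 2–3: sun forest
  position 6–7: sun forest
  position 10–11: sun forest
  position 12–13: sun forest
  position 20–21: sun forest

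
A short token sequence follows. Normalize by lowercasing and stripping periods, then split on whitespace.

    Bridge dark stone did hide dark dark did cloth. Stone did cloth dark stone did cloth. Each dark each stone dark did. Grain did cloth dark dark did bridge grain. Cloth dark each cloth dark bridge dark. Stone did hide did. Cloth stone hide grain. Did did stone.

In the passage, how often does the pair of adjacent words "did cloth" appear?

5

Scanning the 47 overlapping bigram windows for "did cloth":
  position 8–9: did cloth
  position 11–12: did cloth
  position 15–16: did cloth
  position 24–25: did cloth
  position 41–42: did cloth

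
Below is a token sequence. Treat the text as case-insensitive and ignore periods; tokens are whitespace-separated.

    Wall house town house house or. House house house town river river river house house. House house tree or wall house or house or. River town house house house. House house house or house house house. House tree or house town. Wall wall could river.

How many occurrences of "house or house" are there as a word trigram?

Scanning the 43 overlapping trigram windows for "house or house":
  position 5–7: house or house
  position 21–23: house or house
  position 32–34: house or house

3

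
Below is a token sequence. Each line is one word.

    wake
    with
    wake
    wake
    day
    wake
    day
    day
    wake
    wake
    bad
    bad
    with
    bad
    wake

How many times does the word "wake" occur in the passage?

Scanning the 15 tokens for "wake":
  position 1: wake
  position 3: wake
  position 4: wake
  position 6: wake
  position 9: wake
  position 10: wake
  position 15: wake

7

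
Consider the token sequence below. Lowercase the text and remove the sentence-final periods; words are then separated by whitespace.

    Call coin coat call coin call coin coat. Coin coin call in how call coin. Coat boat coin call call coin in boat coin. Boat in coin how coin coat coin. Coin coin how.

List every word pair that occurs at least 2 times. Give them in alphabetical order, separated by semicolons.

boat coin; call coin; coat coin; coin call; coin coat; coin coin; coin how

Bigram counts meeting the condition (at least 2 times):
  boat coin: 2
  call coin: 5
  coat coin: 2
  coin call: 3
  coin coat: 4
  coin coin: 3
  coin how: 2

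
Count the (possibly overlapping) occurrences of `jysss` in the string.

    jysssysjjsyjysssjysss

Sliding a length-5 window over the 21 characters (17 positions):
  position 1–5: jysss
  position 12–16: jysss
  position 17–21: jysss

3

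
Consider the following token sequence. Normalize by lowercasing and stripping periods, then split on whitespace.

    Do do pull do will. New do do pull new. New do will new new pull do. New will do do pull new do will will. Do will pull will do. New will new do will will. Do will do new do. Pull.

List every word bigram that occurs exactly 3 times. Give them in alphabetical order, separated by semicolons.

Bigram counts meeting the condition (exactly 3 times):
  do do: 3
  do new: 3
  will new: 3

do do; do new; will new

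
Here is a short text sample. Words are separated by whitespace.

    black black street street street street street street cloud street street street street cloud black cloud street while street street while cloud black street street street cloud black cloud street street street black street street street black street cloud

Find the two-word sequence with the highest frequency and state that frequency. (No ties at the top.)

"street street", 15 times

Bigram frequencies (highest first):
  street street: 15
  black street: 4
  street cloud: 4
  cloud street: 3
  cloud black: 3
  black cloud: 2
  … (5 more, each ≤ 2)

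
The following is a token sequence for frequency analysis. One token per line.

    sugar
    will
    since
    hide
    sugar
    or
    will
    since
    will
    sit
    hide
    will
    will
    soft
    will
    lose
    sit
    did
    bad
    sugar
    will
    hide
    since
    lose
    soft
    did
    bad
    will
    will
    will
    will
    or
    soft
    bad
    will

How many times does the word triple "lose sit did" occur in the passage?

Scanning the 33 overlapping trigram windows for "lose sit did":
  position 16–18: lose sit did

1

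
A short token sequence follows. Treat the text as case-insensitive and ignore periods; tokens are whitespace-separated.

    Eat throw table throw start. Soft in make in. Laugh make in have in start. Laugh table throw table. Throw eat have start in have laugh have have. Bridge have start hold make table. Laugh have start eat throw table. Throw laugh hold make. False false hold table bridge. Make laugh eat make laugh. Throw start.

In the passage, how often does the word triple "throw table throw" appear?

3

Scanning the 54 overlapping trigram windows for "throw table throw":
  position 2–4: throw table throw
  position 18–20: throw table throw
  position 39–41: throw table throw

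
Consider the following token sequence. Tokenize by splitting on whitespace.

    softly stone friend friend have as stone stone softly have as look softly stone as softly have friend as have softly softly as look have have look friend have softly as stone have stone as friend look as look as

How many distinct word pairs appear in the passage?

28

40 tokens → 39 bigram windows in total.
Repeated bigrams (each contributes count−1 duplicates):
  as look: 3
  as stone: 2
  friend have: 2
  have as: 2
  have softly: 2
  look as: 2
  softly as: 2
  softly have: 2
  … (2 more repeated)
11 duplicate windows → 39 − 11 = 28 distinct.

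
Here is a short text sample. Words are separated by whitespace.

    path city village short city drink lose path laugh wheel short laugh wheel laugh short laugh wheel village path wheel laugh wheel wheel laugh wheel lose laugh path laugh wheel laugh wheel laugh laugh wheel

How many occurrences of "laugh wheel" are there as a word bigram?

Scanning the 34 overlapping bigram windows for "laugh wheel":
  position 9–10: laugh wheel
  position 12–13: laugh wheel
  position 16–17: laugh wheel
  position 21–22: laugh wheel
  position 24–25: laugh wheel
  position 29–30: laugh wheel
  position 31–32: laugh wheel
  position 34–35: laugh wheel

8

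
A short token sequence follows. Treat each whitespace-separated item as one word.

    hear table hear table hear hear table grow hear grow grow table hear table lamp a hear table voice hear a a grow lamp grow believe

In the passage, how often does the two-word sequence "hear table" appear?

5

Scanning the 25 overlapping bigram windows for "hear table":
  position 1–2: hear table
  position 3–4: hear table
  position 6–7: hear table
  position 13–14: hear table
  position 17–18: hear table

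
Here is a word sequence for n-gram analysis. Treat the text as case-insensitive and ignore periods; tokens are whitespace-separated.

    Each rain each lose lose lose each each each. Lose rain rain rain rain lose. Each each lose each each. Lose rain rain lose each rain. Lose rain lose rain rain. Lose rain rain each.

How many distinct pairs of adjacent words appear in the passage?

35 tokens → 34 bigram windows in total.
Repeated bigrams (each contributes count−1 duplicates):
  rain rain: 6
  lose rain: 5
  rain lose: 5
  each each: 4
  each lose: 4
  lose each: 4
  each rain: 2
  lose lose: 2
  … (1 more repeated)
25 duplicate windows → 34 − 25 = 9 distinct.

9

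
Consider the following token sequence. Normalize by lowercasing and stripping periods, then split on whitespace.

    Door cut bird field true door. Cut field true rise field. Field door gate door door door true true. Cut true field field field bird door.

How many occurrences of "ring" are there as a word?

0

Scanning the 26 tokens for "ring":
  (none found)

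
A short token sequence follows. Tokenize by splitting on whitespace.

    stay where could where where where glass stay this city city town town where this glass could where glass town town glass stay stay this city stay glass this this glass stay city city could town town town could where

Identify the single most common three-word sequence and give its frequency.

Trigram frequencies (highest first):
  stay this city: 2
  stay where could: 1
  where could where: 1
  could where where: 1
  where where where: 1
  where where glass: 1
  … (31 more, each ≤ 1)

"stay this city", 2 times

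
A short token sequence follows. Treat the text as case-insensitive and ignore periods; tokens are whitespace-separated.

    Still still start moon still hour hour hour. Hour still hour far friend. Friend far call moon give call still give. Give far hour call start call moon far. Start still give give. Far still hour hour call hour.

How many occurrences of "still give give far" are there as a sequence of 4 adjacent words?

Scanning the 36 overlapping 4-gram windows for "still give give far":
  position 20–23: still give give far
  position 31–34: still give give far

2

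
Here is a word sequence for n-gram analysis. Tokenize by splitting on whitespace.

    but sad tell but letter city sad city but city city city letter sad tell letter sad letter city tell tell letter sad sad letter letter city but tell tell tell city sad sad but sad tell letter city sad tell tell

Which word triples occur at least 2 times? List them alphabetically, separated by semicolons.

Trigram counts meeting the condition (at least 2 times):
  but sad tell: 2
  letter city sad: 2
  sad tell letter: 2
  tell letter sad: 2

but sad tell; letter city sad; sad tell letter; tell letter sad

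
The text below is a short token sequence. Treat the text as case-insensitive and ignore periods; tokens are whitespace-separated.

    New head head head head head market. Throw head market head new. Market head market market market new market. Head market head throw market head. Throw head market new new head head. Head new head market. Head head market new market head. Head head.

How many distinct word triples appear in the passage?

44 tokens → 42 trigram windows in total.
Repeated trigrams (each contributes count−1 duplicates):
  head head head: 5
  head market head: 3
  new market head: 3
  head head market: 2
  head market new: 2
  market head head: 2
  market head market: 2
  market head throw: 2
  … (3 more repeated)
16 duplicate windows → 42 − 16 = 26 distinct.

26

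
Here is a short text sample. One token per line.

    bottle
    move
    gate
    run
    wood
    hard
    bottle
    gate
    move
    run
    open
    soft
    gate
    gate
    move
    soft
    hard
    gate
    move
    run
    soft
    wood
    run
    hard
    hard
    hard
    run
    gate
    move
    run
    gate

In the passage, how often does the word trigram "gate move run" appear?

3

Scanning the 29 overlapping trigram windows for "gate move run":
  position 8–10: gate move run
  position 18–20: gate move run
  position 28–30: gate move run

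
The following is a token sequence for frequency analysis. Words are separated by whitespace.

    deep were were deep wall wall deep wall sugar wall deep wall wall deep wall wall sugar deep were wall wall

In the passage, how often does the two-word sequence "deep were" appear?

2

Scanning the 20 overlapping bigram windows for "deep were":
  position 1–2: deep were
  position 18–19: deep were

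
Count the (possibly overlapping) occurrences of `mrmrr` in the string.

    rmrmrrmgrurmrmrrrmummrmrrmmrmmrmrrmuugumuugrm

4

Sliding a length-5 window over the 45 characters (41 positions):
  position 2–6: mrmrr
  position 12–16: mrmrr
  position 21–25: mrmrr
  position 30–34: mrmrr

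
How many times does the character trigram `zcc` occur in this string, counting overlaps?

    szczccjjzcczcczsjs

Sliding a length-3 window over the 18 characters (16 positions):
  position 4–6: zcc
  position 9–11: zcc
  position 12–14: zcc

3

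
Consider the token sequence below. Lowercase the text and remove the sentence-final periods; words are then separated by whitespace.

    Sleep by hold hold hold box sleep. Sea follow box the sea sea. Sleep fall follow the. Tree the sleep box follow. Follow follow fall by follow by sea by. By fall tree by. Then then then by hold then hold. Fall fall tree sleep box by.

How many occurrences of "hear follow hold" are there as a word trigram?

Scanning the 45 overlapping trigram windows for "hear follow hold":
  (none found)

0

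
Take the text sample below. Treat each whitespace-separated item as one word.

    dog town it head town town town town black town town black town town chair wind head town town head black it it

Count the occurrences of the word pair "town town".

Scanning the 22 overlapping bigram windows for "town town":
  position 5–6: town town
  position 6–7: town town
  position 7–8: town town
  position 10–11: town town
  position 13–14: town town
  position 18–19: town town

6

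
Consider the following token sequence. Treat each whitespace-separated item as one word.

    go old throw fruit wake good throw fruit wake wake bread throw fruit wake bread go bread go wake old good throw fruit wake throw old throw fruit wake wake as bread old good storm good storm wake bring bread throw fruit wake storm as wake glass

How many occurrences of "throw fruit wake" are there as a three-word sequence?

6

Scanning the 45 overlapping trigram windows for "throw fruit wake":
  position 3–5: throw fruit wake
  position 7–9: throw fruit wake
  position 12–14: throw fruit wake
  position 22–24: throw fruit wake
  position 27–29: throw fruit wake
  position 41–43: throw fruit wake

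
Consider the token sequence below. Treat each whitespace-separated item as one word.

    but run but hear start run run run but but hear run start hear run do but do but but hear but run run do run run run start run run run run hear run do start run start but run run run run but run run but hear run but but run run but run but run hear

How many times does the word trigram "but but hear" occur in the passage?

2

Scanning the 57 overlapping trigram windows for "but but hear":
  position 9–11: but but hear
  position 19–21: but but hear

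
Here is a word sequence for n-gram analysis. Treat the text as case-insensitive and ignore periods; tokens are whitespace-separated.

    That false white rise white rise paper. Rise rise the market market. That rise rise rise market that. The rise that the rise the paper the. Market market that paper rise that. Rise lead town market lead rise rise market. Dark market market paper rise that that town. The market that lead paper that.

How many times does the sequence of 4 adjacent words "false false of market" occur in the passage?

0

Scanning the 51 overlapping 4-gram windows for "false false of market":
  (none found)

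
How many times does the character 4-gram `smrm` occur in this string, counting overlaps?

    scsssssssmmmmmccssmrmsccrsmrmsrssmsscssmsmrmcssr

Sliding a length-4 window over the 48 characters (45 positions):
  position 18–21: smrm
  position 26–29: smrm
  position 41–44: smrm

3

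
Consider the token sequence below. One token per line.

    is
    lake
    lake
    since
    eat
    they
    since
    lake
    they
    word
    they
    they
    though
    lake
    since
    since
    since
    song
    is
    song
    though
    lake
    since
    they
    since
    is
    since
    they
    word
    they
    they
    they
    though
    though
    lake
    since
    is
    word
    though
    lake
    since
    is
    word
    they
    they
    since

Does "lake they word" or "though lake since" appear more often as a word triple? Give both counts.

"lake they word": 1 occurrence
"though lake since": 4 occurrences

"though lake since" (4 vs 1)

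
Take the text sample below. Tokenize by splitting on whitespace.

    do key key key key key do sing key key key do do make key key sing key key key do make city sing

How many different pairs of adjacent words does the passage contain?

11

24 tokens → 23 bigram windows in total.
Repeated bigrams (each contributes count−1 duplicates):
  key key: 9
  key do: 3
  do make: 2
  sing key: 2
12 duplicate windows → 23 − 12 = 11 distinct.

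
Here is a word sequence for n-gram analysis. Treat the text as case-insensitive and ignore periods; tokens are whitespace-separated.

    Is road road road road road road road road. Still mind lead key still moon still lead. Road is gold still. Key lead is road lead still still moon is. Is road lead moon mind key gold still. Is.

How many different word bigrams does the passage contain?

39 tokens → 38 bigram windows in total.
Repeated bigrams (each contributes count−1 duplicates):
  road road: 7
  is road: 3
  gold still: 2
  road lead: 2
  still moon: 2
11 duplicate windows → 38 − 11 = 27 distinct.

27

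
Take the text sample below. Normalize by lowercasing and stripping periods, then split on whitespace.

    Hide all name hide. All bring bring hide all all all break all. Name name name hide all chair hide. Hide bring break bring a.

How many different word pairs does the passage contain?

17

25 tokens → 24 bigram windows in total.
Repeated bigrams (each contributes count−1 duplicates):
  hide all: 4
  all all: 2
  all name: 2
  name hide: 2
  name name: 2
7 duplicate windows → 24 − 7 = 17 distinct.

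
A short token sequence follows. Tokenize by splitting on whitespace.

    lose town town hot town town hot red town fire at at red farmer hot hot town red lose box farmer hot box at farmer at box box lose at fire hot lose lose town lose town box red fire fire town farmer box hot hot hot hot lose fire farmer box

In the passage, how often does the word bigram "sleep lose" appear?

0

Scanning the 51 overlapping bigram windows for "sleep lose":
  (none found)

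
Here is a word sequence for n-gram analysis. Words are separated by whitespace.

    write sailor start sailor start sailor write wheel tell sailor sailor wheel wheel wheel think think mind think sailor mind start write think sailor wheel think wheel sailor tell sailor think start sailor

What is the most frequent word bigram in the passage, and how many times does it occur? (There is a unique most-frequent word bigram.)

Bigram frequencies (highest first):
  start sailor: 3
  sailor start: 2
  tell sailor: 2
  sailor wheel: 2
  wheel wheel: 2
  wheel think: 2
  … (18 more, each ≤ 2)

"start sailor", 3 times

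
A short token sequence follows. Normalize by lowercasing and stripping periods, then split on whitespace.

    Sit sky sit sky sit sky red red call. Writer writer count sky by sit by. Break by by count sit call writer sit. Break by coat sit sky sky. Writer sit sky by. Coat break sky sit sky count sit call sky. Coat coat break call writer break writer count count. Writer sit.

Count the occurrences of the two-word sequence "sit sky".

Scanning the 53 overlapping bigram windows for "sit sky":
  position 1–2: sit sky
  position 3–4: sit sky
  position 5–6: sit sky
  position 28–29: sit sky
  position 32–33: sit sky
  position 38–39: sit sky

6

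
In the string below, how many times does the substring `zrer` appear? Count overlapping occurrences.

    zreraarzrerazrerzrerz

Sliding a length-4 window over the 21 characters (18 positions):
  position 1–4: zrer
  position 8–11: zrer
  position 13–16: zrer
  position 17–20: zrer

4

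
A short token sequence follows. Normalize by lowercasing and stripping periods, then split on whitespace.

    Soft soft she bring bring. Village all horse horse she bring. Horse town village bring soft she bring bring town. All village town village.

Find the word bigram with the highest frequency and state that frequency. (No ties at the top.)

"she bring", 3 times

Bigram frequencies (highest first):
  she bring: 3
  soft she: 2
  bring bring: 2
  town village: 2
  soft soft: 1
  bring village: 1
  … (12 more, each ≤ 1)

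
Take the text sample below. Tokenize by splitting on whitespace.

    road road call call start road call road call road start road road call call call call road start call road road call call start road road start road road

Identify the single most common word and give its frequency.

"road", 14 times

Unigram frequencies (highest first):
  road: 14
  call: 11
  start: 5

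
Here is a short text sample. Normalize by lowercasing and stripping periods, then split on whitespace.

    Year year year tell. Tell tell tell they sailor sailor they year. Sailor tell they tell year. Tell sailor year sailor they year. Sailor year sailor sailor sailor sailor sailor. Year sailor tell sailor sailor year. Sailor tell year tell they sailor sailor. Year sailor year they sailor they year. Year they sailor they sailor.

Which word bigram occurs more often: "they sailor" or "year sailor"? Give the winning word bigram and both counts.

"they sailor": 5 occurrences
"year sailor": 7 occurrences

"year sailor" (7 vs 5)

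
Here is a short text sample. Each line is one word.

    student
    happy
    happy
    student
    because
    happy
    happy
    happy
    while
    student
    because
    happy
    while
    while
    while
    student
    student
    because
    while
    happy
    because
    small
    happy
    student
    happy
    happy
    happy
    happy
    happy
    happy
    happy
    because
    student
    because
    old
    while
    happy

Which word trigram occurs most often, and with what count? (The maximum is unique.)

"happy happy happy", 6 times

Trigram frequencies (highest first):
  happy happy happy: 6
  student happy happy: 2
  student because happy: 2
  happy happy student: 1
  happy student because: 1
  because happy happy: 1
  … (22 more, each ≤ 1)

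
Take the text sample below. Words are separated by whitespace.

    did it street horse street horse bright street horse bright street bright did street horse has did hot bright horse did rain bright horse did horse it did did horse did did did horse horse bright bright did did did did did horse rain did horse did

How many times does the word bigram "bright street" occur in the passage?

Scanning the 46 overlapping bigram windows for "bright street":
  position 7–8: bright street
  position 10–11: bright street

2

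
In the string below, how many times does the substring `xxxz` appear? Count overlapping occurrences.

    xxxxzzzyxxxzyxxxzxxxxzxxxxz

5

Sliding a length-4 window over the 27 characters (24 positions):
  position 2–5: xxxz
  position 9–12: xxxz
  position 14–17: xxxz
  position 19–22: xxxz
  position 24–27: xxxz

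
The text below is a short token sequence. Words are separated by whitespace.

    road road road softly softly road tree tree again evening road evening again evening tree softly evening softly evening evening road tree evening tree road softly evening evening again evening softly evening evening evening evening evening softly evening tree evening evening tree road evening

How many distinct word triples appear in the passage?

44 tokens → 42 trigram windows in total.
Repeated trigrams (each contributes count−1 duplicates):
  evening evening evening: 3
  evening softly evening: 3
  softly evening evening: 3
  evening again evening: 2
  evening tree road: 2
8 duplicate windows → 42 − 8 = 34 distinct.

34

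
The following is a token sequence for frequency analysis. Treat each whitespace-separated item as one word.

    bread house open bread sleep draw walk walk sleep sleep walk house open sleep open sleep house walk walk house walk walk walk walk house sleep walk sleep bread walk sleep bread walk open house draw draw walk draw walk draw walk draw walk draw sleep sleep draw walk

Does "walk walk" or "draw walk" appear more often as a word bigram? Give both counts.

"walk walk": 5 occurrences
"draw walk": 6 occurrences

"draw walk" (6 vs 5)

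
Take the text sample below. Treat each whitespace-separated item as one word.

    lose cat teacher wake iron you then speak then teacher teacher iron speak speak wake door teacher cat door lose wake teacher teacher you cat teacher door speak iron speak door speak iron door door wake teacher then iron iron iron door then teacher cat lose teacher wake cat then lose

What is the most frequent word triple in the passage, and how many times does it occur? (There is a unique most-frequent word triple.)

Trigram frequencies (highest first):
  door speak iron: 2
  lose cat teacher: 1
  cat teacher wake: 1
  teacher wake iron: 1
  wake iron you: 1
  iron you then: 1
  … (42 more, each ≤ 1)

"door speak iron", 2 times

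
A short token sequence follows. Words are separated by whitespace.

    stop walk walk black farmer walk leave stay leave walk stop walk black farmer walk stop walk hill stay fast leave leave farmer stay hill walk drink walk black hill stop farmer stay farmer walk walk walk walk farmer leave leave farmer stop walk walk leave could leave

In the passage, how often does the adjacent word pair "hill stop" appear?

1

Scanning the 47 overlapping bigram windows for "hill stop":
  position 30–31: hill stop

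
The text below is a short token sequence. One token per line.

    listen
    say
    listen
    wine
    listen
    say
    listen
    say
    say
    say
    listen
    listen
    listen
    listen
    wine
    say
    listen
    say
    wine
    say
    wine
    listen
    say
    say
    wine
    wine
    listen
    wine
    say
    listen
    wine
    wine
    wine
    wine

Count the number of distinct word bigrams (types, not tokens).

34 tokens → 33 bigram windows in total.
Repeated bigrams (each contributes count−1 duplicates):
  listen say: 5
  say listen: 5
  listen wine: 4
  wine wine: 4
  listen listen: 3
  say say: 3
  say wine: 3
  wine listen: 3
  … (1 more repeated)
24 duplicate windows → 33 − 24 = 9 distinct.

9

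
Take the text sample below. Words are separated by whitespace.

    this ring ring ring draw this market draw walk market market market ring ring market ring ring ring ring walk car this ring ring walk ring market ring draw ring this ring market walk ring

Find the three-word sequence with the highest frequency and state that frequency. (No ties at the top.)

Trigram frequencies (highest first):
  ring ring ring: 3
  this ring ring: 2
  market ring ring: 2
  ring market ring: 2
  ring ring walk: 2
  ring ring draw: 1
  … (21 more, each ≤ 1)

"ring ring ring", 3 times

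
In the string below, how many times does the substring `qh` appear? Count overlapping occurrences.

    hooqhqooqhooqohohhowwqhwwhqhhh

Sliding a length-2 window over the 30 characters (29 positions):
  position 4–5: qh
  position 9–10: qh
  position 22–23: qh
  position 27–28: qh

4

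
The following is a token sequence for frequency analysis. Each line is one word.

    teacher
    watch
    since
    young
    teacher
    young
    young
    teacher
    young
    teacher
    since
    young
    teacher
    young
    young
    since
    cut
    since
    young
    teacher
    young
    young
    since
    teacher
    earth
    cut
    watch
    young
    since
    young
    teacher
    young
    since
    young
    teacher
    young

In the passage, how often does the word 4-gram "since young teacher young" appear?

Scanning the 33 overlapping 4-gram windows for "since young teacher young":
  position 3–6: since young teacher young
  position 11–14: since young teacher young
  position 18–21: since young teacher young
  position 29–32: since young teacher young
  position 33–36: since young teacher young

5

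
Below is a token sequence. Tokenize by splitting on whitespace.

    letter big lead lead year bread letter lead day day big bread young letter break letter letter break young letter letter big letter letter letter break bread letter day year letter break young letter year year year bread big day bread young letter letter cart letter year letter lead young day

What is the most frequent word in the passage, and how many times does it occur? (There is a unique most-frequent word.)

"letter", 17 times

Unigram frequencies (highest first):
  letter: 17
  year: 6
  bread: 5
  day: 5
  young: 5
  big: 4
  … (3 more, each ≤ 4)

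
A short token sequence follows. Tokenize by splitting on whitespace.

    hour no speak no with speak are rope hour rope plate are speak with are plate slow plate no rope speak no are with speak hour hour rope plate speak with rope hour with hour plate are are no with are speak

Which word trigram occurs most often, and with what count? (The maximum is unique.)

Trigram frequencies (highest first):
  hour rope plate: 2
  hour no speak: 1
  no speak no: 1
  speak no with: 1
  no with speak: 1
  with speak are: 1
  … (33 more, each ≤ 1)

"hour rope plate", 2 times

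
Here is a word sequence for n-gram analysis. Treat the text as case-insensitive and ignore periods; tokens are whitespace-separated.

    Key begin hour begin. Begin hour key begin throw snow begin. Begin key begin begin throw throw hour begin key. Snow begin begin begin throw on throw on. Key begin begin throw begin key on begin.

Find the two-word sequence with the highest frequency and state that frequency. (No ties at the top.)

Bigram frequencies (highest first):
  begin begin: 6
  key begin: 4
  begin throw: 4
  begin key: 3
  begin hour: 2
  hour begin: 2
  … (12 more, each ≤ 2)

"begin begin", 6 times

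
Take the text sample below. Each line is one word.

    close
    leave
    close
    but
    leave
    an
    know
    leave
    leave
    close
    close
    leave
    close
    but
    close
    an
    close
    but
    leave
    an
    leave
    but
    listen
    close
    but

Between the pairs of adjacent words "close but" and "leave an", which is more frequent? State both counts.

"close but" (4 vs 2)

"close but": 4 occurrences
"leave an": 2 occurrences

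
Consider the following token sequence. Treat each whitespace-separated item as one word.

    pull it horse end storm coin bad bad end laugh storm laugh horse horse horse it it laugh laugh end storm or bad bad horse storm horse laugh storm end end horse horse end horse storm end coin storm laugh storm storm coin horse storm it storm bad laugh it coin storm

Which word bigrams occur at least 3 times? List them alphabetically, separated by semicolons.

horse horse; horse storm; laugh storm

Bigram counts meeting the condition (at least 3 times):
  horse horse: 3
  horse storm: 3
  laugh storm: 3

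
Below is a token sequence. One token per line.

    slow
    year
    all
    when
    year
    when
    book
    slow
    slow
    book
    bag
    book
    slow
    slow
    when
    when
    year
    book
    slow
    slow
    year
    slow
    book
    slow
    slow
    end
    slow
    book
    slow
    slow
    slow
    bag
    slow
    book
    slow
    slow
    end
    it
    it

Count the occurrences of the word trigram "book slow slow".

Scanning the 37 overlapping trigram windows for "book slow slow":
  position 7–9: book slow slow
  position 12–14: book slow slow
  position 18–20: book slow slow
  position 23–25: book slow slow
  position 28–30: book slow slow
  position 34–36: book slow slow

6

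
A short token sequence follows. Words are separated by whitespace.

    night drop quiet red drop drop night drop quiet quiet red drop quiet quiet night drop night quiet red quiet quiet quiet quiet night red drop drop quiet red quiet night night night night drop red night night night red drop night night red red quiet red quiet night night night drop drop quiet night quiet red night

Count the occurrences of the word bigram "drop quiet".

5

Scanning the 57 overlapping bigram windows for "drop quiet":
  position 2–3: drop quiet
  position 8–9: drop quiet
  position 12–13: drop quiet
  position 27–28: drop quiet
  position 53–54: drop quiet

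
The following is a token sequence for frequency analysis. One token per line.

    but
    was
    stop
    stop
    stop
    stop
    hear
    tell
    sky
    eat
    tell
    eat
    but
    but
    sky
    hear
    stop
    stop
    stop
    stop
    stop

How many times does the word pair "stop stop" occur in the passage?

7

Scanning the 20 overlapping bigram windows for "stop stop":
  position 3–4: stop stop
  position 4–5: stop stop
  position 5–6: stop stop
  position 17–18: stop stop
  position 18–19: stop stop
  position 19–20: stop stop
  position 20–21: stop stop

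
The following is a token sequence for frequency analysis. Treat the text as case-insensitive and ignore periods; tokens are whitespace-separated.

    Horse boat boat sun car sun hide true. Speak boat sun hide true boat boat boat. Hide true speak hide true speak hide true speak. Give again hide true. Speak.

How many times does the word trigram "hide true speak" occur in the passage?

5

Scanning the 28 overlapping trigram windows for "hide true speak":
  position 7–9: hide true speak
  position 17–19: hide true speak
  position 20–22: hide true speak
  position 23–25: hide true speak
  position 28–30: hide true speak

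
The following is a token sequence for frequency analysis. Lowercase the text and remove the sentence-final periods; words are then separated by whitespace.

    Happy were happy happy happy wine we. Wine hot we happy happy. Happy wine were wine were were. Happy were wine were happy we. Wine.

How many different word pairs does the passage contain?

13

25 tokens → 24 bigram windows in total.
Repeated bigrams (each contributes count−1 duplicates):
  happy happy: 4
  were happy: 3
  wine were: 3
  happy were: 2
  happy wine: 2
  we wine: 2
  were wine: 2
11 duplicate windows → 24 − 11 = 13 distinct.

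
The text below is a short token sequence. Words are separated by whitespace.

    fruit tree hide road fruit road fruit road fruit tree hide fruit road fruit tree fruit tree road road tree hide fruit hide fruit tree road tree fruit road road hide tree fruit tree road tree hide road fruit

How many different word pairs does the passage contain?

39 tokens → 38 bigram windows in total.
Repeated bigrams (each contributes count−1 duplicates):
  fruit tree: 6
  road fruit: 5
  fruit road: 4
  tree hide: 4
  hide fruit: 3
  road tree: 3
  tree fruit: 3
  tree road: 3
  … (2 more repeated)
25 duplicate windows → 38 − 25 = 13 distinct.

13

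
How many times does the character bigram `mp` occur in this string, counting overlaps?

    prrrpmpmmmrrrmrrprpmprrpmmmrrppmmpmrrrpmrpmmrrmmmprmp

Sliding a length-2 window over the 53 characters (52 positions):
  position 6–7: mp
  position 20–21: mp
  position 33–34: mp
  position 49–50: mp
  position 52–53: mp

5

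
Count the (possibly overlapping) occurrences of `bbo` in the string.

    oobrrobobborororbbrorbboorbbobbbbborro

Sliding a length-3 window over the 38 characters (36 positions):
  position 9–11: bbo
  position 22–24: bbo
  position 27–29: bbo
  position 33–35: bbo

4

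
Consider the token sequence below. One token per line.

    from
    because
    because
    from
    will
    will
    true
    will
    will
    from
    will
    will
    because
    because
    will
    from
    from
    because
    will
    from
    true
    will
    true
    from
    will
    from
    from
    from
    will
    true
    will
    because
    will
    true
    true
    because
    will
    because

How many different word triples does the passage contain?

38 tokens → 36 trigram windows in total.
Repeated trigrams (each contributes count−1 duplicates):
  because will from: 2
  from will will: 2
  will from from: 2
  will true will: 2
4 duplicate windows → 36 − 4 = 32 distinct.

32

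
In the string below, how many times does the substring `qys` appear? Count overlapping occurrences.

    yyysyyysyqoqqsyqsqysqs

Sliding a length-3 window over the 22 characters (20 positions):
  position 18–20: qys

1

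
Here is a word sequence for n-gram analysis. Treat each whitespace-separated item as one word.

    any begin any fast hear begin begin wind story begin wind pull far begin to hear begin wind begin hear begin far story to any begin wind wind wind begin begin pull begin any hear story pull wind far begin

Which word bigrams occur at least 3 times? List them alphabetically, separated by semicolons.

Bigram counts meeting the condition (at least 3 times):
  begin wind: 4
  hear begin: 3

begin wind; hear begin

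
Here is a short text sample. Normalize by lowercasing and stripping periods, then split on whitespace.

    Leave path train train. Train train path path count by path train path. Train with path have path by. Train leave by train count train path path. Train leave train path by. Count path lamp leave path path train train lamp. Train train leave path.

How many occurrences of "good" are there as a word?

0

Scanning the 45 tokens for "good":
  (none found)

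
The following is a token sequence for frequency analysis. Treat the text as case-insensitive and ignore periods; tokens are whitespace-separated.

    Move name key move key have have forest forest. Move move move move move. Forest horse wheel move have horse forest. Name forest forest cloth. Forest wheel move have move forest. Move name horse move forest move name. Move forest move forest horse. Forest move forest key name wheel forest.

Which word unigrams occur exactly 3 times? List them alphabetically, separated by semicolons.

key; wheel

Unigram counts meeting the condition (exactly 3 times):
  key: 3
  wheel: 3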